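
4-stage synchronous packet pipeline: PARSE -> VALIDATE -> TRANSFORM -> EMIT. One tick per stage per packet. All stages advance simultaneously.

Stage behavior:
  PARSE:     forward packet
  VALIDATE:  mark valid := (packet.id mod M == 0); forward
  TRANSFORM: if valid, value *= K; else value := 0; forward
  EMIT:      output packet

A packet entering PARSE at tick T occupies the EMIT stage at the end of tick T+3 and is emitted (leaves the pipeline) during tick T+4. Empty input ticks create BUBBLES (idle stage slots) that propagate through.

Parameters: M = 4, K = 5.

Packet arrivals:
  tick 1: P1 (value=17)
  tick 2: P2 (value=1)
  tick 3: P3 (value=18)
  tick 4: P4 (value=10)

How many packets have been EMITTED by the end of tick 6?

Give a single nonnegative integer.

Answer: 2

Derivation:
Tick 1: [PARSE:P1(v=17,ok=F), VALIDATE:-, TRANSFORM:-, EMIT:-] out:-; in:P1
Tick 2: [PARSE:P2(v=1,ok=F), VALIDATE:P1(v=17,ok=F), TRANSFORM:-, EMIT:-] out:-; in:P2
Tick 3: [PARSE:P3(v=18,ok=F), VALIDATE:P2(v=1,ok=F), TRANSFORM:P1(v=0,ok=F), EMIT:-] out:-; in:P3
Tick 4: [PARSE:P4(v=10,ok=F), VALIDATE:P3(v=18,ok=F), TRANSFORM:P2(v=0,ok=F), EMIT:P1(v=0,ok=F)] out:-; in:P4
Tick 5: [PARSE:-, VALIDATE:P4(v=10,ok=T), TRANSFORM:P3(v=0,ok=F), EMIT:P2(v=0,ok=F)] out:P1(v=0); in:-
Tick 6: [PARSE:-, VALIDATE:-, TRANSFORM:P4(v=50,ok=T), EMIT:P3(v=0,ok=F)] out:P2(v=0); in:-
Emitted by tick 6: ['P1', 'P2']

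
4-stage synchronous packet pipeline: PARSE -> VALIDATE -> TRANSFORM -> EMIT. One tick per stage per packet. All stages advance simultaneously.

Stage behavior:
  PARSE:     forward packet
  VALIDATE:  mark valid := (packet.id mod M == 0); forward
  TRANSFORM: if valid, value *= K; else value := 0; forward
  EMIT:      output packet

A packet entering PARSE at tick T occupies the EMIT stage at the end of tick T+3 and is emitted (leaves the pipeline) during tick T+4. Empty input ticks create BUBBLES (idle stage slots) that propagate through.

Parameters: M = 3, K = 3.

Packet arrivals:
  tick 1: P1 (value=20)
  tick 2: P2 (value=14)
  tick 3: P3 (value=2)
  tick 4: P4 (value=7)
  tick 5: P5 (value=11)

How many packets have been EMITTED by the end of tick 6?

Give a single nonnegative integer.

Tick 1: [PARSE:P1(v=20,ok=F), VALIDATE:-, TRANSFORM:-, EMIT:-] out:-; in:P1
Tick 2: [PARSE:P2(v=14,ok=F), VALIDATE:P1(v=20,ok=F), TRANSFORM:-, EMIT:-] out:-; in:P2
Tick 3: [PARSE:P3(v=2,ok=F), VALIDATE:P2(v=14,ok=F), TRANSFORM:P1(v=0,ok=F), EMIT:-] out:-; in:P3
Tick 4: [PARSE:P4(v=7,ok=F), VALIDATE:P3(v=2,ok=T), TRANSFORM:P2(v=0,ok=F), EMIT:P1(v=0,ok=F)] out:-; in:P4
Tick 5: [PARSE:P5(v=11,ok=F), VALIDATE:P4(v=7,ok=F), TRANSFORM:P3(v=6,ok=T), EMIT:P2(v=0,ok=F)] out:P1(v=0); in:P5
Tick 6: [PARSE:-, VALIDATE:P5(v=11,ok=F), TRANSFORM:P4(v=0,ok=F), EMIT:P3(v=6,ok=T)] out:P2(v=0); in:-
Emitted by tick 6: ['P1', 'P2']

Answer: 2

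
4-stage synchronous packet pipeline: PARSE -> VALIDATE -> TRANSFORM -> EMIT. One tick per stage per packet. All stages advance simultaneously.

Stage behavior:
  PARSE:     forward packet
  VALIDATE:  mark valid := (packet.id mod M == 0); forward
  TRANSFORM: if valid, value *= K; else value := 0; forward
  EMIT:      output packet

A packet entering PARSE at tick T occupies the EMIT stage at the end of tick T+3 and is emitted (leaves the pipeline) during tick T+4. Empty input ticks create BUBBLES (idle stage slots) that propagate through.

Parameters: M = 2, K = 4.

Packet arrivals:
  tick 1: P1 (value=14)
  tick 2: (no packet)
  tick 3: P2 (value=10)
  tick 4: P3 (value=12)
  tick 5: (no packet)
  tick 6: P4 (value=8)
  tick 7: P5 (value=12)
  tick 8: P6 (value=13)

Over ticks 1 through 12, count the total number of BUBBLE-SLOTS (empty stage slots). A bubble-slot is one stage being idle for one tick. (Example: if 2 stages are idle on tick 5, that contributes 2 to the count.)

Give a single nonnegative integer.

Tick 1: [PARSE:P1(v=14,ok=F), VALIDATE:-, TRANSFORM:-, EMIT:-] out:-; bubbles=3
Tick 2: [PARSE:-, VALIDATE:P1(v=14,ok=F), TRANSFORM:-, EMIT:-] out:-; bubbles=3
Tick 3: [PARSE:P2(v=10,ok=F), VALIDATE:-, TRANSFORM:P1(v=0,ok=F), EMIT:-] out:-; bubbles=2
Tick 4: [PARSE:P3(v=12,ok=F), VALIDATE:P2(v=10,ok=T), TRANSFORM:-, EMIT:P1(v=0,ok=F)] out:-; bubbles=1
Tick 5: [PARSE:-, VALIDATE:P3(v=12,ok=F), TRANSFORM:P2(v=40,ok=T), EMIT:-] out:P1(v=0); bubbles=2
Tick 6: [PARSE:P4(v=8,ok=F), VALIDATE:-, TRANSFORM:P3(v=0,ok=F), EMIT:P2(v=40,ok=T)] out:-; bubbles=1
Tick 7: [PARSE:P5(v=12,ok=F), VALIDATE:P4(v=8,ok=T), TRANSFORM:-, EMIT:P3(v=0,ok=F)] out:P2(v=40); bubbles=1
Tick 8: [PARSE:P6(v=13,ok=F), VALIDATE:P5(v=12,ok=F), TRANSFORM:P4(v=32,ok=T), EMIT:-] out:P3(v=0); bubbles=1
Tick 9: [PARSE:-, VALIDATE:P6(v=13,ok=T), TRANSFORM:P5(v=0,ok=F), EMIT:P4(v=32,ok=T)] out:-; bubbles=1
Tick 10: [PARSE:-, VALIDATE:-, TRANSFORM:P6(v=52,ok=T), EMIT:P5(v=0,ok=F)] out:P4(v=32); bubbles=2
Tick 11: [PARSE:-, VALIDATE:-, TRANSFORM:-, EMIT:P6(v=52,ok=T)] out:P5(v=0); bubbles=3
Tick 12: [PARSE:-, VALIDATE:-, TRANSFORM:-, EMIT:-] out:P6(v=52); bubbles=4
Total bubble-slots: 24

Answer: 24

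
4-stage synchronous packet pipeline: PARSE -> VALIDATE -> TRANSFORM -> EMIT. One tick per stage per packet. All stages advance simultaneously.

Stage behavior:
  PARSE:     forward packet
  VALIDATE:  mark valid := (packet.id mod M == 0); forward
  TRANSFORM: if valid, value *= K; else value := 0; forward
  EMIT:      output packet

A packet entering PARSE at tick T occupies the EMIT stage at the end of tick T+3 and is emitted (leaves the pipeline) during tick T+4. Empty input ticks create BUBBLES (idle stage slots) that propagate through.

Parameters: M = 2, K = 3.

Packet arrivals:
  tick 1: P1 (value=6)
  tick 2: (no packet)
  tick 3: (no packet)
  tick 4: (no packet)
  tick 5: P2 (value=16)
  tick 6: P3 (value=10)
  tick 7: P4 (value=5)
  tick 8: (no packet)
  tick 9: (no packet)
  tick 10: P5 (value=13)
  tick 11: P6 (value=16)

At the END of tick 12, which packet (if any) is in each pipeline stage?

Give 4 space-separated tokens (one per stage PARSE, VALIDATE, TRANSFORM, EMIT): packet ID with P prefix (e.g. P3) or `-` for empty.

Tick 1: [PARSE:P1(v=6,ok=F), VALIDATE:-, TRANSFORM:-, EMIT:-] out:-; in:P1
Tick 2: [PARSE:-, VALIDATE:P1(v=6,ok=F), TRANSFORM:-, EMIT:-] out:-; in:-
Tick 3: [PARSE:-, VALIDATE:-, TRANSFORM:P1(v=0,ok=F), EMIT:-] out:-; in:-
Tick 4: [PARSE:-, VALIDATE:-, TRANSFORM:-, EMIT:P1(v=0,ok=F)] out:-; in:-
Tick 5: [PARSE:P2(v=16,ok=F), VALIDATE:-, TRANSFORM:-, EMIT:-] out:P1(v=0); in:P2
Tick 6: [PARSE:P3(v=10,ok=F), VALIDATE:P2(v=16,ok=T), TRANSFORM:-, EMIT:-] out:-; in:P3
Tick 7: [PARSE:P4(v=5,ok=F), VALIDATE:P3(v=10,ok=F), TRANSFORM:P2(v=48,ok=T), EMIT:-] out:-; in:P4
Tick 8: [PARSE:-, VALIDATE:P4(v=5,ok=T), TRANSFORM:P3(v=0,ok=F), EMIT:P2(v=48,ok=T)] out:-; in:-
Tick 9: [PARSE:-, VALIDATE:-, TRANSFORM:P4(v=15,ok=T), EMIT:P3(v=0,ok=F)] out:P2(v=48); in:-
Tick 10: [PARSE:P5(v=13,ok=F), VALIDATE:-, TRANSFORM:-, EMIT:P4(v=15,ok=T)] out:P3(v=0); in:P5
Tick 11: [PARSE:P6(v=16,ok=F), VALIDATE:P5(v=13,ok=F), TRANSFORM:-, EMIT:-] out:P4(v=15); in:P6
Tick 12: [PARSE:-, VALIDATE:P6(v=16,ok=T), TRANSFORM:P5(v=0,ok=F), EMIT:-] out:-; in:-
At end of tick 12: ['-', 'P6', 'P5', '-']

Answer: - P6 P5 -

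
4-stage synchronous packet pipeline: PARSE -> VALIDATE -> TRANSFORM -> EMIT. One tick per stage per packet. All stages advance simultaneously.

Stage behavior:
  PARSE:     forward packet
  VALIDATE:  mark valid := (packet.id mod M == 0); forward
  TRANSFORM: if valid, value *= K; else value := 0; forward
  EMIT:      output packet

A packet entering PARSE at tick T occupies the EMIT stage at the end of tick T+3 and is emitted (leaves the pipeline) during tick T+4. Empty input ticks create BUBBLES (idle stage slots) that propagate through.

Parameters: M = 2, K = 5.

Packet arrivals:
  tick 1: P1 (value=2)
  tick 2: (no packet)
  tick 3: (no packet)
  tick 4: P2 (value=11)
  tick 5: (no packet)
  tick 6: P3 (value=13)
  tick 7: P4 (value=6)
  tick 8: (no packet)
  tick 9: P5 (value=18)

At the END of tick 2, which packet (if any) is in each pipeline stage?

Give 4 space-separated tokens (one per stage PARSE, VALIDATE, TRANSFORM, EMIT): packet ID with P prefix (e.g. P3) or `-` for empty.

Tick 1: [PARSE:P1(v=2,ok=F), VALIDATE:-, TRANSFORM:-, EMIT:-] out:-; in:P1
Tick 2: [PARSE:-, VALIDATE:P1(v=2,ok=F), TRANSFORM:-, EMIT:-] out:-; in:-
At end of tick 2: ['-', 'P1', '-', '-']

Answer: - P1 - -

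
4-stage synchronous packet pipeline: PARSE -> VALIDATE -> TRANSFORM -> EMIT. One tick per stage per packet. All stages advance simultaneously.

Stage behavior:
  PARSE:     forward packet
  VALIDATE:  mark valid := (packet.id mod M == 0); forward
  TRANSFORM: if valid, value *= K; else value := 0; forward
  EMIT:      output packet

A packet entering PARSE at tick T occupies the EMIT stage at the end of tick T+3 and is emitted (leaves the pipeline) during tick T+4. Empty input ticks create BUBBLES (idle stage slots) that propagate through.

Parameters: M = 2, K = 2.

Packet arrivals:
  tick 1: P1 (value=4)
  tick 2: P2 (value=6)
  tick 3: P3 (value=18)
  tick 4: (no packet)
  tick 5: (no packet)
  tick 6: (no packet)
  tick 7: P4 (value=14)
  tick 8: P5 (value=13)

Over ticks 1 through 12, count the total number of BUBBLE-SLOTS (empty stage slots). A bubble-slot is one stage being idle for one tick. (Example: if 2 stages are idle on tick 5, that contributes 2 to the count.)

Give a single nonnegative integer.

Tick 1: [PARSE:P1(v=4,ok=F), VALIDATE:-, TRANSFORM:-, EMIT:-] out:-; bubbles=3
Tick 2: [PARSE:P2(v=6,ok=F), VALIDATE:P1(v=4,ok=F), TRANSFORM:-, EMIT:-] out:-; bubbles=2
Tick 3: [PARSE:P3(v=18,ok=F), VALIDATE:P2(v=6,ok=T), TRANSFORM:P1(v=0,ok=F), EMIT:-] out:-; bubbles=1
Tick 4: [PARSE:-, VALIDATE:P3(v=18,ok=F), TRANSFORM:P2(v=12,ok=T), EMIT:P1(v=0,ok=F)] out:-; bubbles=1
Tick 5: [PARSE:-, VALIDATE:-, TRANSFORM:P3(v=0,ok=F), EMIT:P2(v=12,ok=T)] out:P1(v=0); bubbles=2
Tick 6: [PARSE:-, VALIDATE:-, TRANSFORM:-, EMIT:P3(v=0,ok=F)] out:P2(v=12); bubbles=3
Tick 7: [PARSE:P4(v=14,ok=F), VALIDATE:-, TRANSFORM:-, EMIT:-] out:P3(v=0); bubbles=3
Tick 8: [PARSE:P5(v=13,ok=F), VALIDATE:P4(v=14,ok=T), TRANSFORM:-, EMIT:-] out:-; bubbles=2
Tick 9: [PARSE:-, VALIDATE:P5(v=13,ok=F), TRANSFORM:P4(v=28,ok=T), EMIT:-] out:-; bubbles=2
Tick 10: [PARSE:-, VALIDATE:-, TRANSFORM:P5(v=0,ok=F), EMIT:P4(v=28,ok=T)] out:-; bubbles=2
Tick 11: [PARSE:-, VALIDATE:-, TRANSFORM:-, EMIT:P5(v=0,ok=F)] out:P4(v=28); bubbles=3
Tick 12: [PARSE:-, VALIDATE:-, TRANSFORM:-, EMIT:-] out:P5(v=0); bubbles=4
Total bubble-slots: 28

Answer: 28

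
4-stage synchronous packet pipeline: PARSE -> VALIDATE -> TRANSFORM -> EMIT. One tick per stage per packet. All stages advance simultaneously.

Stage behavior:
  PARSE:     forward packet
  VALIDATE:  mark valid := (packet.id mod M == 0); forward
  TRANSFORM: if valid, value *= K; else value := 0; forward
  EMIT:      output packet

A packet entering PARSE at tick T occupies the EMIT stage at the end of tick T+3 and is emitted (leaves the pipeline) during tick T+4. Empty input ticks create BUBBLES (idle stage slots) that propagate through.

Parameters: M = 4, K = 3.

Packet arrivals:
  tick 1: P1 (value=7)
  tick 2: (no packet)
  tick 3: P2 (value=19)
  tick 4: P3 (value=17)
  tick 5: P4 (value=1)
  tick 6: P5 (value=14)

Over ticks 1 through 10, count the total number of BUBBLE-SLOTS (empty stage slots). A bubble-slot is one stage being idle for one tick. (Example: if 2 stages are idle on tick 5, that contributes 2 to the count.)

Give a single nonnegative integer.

Answer: 20

Derivation:
Tick 1: [PARSE:P1(v=7,ok=F), VALIDATE:-, TRANSFORM:-, EMIT:-] out:-; bubbles=3
Tick 2: [PARSE:-, VALIDATE:P1(v=7,ok=F), TRANSFORM:-, EMIT:-] out:-; bubbles=3
Tick 3: [PARSE:P2(v=19,ok=F), VALIDATE:-, TRANSFORM:P1(v=0,ok=F), EMIT:-] out:-; bubbles=2
Tick 4: [PARSE:P3(v=17,ok=F), VALIDATE:P2(v=19,ok=F), TRANSFORM:-, EMIT:P1(v=0,ok=F)] out:-; bubbles=1
Tick 5: [PARSE:P4(v=1,ok=F), VALIDATE:P3(v=17,ok=F), TRANSFORM:P2(v=0,ok=F), EMIT:-] out:P1(v=0); bubbles=1
Tick 6: [PARSE:P5(v=14,ok=F), VALIDATE:P4(v=1,ok=T), TRANSFORM:P3(v=0,ok=F), EMIT:P2(v=0,ok=F)] out:-; bubbles=0
Tick 7: [PARSE:-, VALIDATE:P5(v=14,ok=F), TRANSFORM:P4(v=3,ok=T), EMIT:P3(v=0,ok=F)] out:P2(v=0); bubbles=1
Tick 8: [PARSE:-, VALIDATE:-, TRANSFORM:P5(v=0,ok=F), EMIT:P4(v=3,ok=T)] out:P3(v=0); bubbles=2
Tick 9: [PARSE:-, VALIDATE:-, TRANSFORM:-, EMIT:P5(v=0,ok=F)] out:P4(v=3); bubbles=3
Tick 10: [PARSE:-, VALIDATE:-, TRANSFORM:-, EMIT:-] out:P5(v=0); bubbles=4
Total bubble-slots: 20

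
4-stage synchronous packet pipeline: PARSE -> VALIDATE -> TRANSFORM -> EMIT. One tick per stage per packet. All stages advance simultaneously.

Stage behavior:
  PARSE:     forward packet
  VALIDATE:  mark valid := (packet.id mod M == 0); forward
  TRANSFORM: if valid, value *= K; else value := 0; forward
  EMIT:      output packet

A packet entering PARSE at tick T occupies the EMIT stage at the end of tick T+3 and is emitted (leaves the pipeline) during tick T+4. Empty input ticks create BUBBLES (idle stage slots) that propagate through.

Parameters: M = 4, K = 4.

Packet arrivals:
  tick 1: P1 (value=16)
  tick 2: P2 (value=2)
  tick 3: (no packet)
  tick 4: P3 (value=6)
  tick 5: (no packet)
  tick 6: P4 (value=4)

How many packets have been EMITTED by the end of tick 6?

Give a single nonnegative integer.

Tick 1: [PARSE:P1(v=16,ok=F), VALIDATE:-, TRANSFORM:-, EMIT:-] out:-; in:P1
Tick 2: [PARSE:P2(v=2,ok=F), VALIDATE:P1(v=16,ok=F), TRANSFORM:-, EMIT:-] out:-; in:P2
Tick 3: [PARSE:-, VALIDATE:P2(v=2,ok=F), TRANSFORM:P1(v=0,ok=F), EMIT:-] out:-; in:-
Tick 4: [PARSE:P3(v=6,ok=F), VALIDATE:-, TRANSFORM:P2(v=0,ok=F), EMIT:P1(v=0,ok=F)] out:-; in:P3
Tick 5: [PARSE:-, VALIDATE:P3(v=6,ok=F), TRANSFORM:-, EMIT:P2(v=0,ok=F)] out:P1(v=0); in:-
Tick 6: [PARSE:P4(v=4,ok=F), VALIDATE:-, TRANSFORM:P3(v=0,ok=F), EMIT:-] out:P2(v=0); in:P4
Emitted by tick 6: ['P1', 'P2']

Answer: 2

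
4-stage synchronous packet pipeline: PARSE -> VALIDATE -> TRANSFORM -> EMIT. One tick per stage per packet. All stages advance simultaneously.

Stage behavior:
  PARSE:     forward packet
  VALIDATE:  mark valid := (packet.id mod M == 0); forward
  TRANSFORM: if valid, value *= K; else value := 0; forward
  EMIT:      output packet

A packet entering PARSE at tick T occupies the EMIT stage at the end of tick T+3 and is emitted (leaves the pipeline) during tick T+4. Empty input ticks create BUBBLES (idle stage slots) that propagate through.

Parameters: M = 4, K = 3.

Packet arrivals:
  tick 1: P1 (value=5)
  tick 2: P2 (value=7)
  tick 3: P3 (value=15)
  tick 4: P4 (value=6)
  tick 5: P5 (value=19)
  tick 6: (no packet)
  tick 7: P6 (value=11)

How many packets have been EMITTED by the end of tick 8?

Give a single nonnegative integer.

Tick 1: [PARSE:P1(v=5,ok=F), VALIDATE:-, TRANSFORM:-, EMIT:-] out:-; in:P1
Tick 2: [PARSE:P2(v=7,ok=F), VALIDATE:P1(v=5,ok=F), TRANSFORM:-, EMIT:-] out:-; in:P2
Tick 3: [PARSE:P3(v=15,ok=F), VALIDATE:P2(v=7,ok=F), TRANSFORM:P1(v=0,ok=F), EMIT:-] out:-; in:P3
Tick 4: [PARSE:P4(v=6,ok=F), VALIDATE:P3(v=15,ok=F), TRANSFORM:P2(v=0,ok=F), EMIT:P1(v=0,ok=F)] out:-; in:P4
Tick 5: [PARSE:P5(v=19,ok=F), VALIDATE:P4(v=6,ok=T), TRANSFORM:P3(v=0,ok=F), EMIT:P2(v=0,ok=F)] out:P1(v=0); in:P5
Tick 6: [PARSE:-, VALIDATE:P5(v=19,ok=F), TRANSFORM:P4(v=18,ok=T), EMIT:P3(v=0,ok=F)] out:P2(v=0); in:-
Tick 7: [PARSE:P6(v=11,ok=F), VALIDATE:-, TRANSFORM:P5(v=0,ok=F), EMIT:P4(v=18,ok=T)] out:P3(v=0); in:P6
Tick 8: [PARSE:-, VALIDATE:P6(v=11,ok=F), TRANSFORM:-, EMIT:P5(v=0,ok=F)] out:P4(v=18); in:-
Emitted by tick 8: ['P1', 'P2', 'P3', 'P4']

Answer: 4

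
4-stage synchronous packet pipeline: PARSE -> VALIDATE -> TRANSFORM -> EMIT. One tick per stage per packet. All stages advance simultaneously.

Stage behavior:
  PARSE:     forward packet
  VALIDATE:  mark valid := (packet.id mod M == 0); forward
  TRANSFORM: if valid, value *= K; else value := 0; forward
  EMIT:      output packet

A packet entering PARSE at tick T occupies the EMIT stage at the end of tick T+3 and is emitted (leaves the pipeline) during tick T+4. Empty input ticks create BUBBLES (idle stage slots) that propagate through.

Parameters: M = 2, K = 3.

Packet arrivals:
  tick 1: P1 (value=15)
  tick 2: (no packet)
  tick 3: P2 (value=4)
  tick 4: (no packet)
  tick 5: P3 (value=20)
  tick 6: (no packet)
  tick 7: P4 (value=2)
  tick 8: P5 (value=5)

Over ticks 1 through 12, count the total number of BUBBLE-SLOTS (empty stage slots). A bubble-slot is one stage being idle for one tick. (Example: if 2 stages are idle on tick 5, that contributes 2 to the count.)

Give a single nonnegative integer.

Tick 1: [PARSE:P1(v=15,ok=F), VALIDATE:-, TRANSFORM:-, EMIT:-] out:-; bubbles=3
Tick 2: [PARSE:-, VALIDATE:P1(v=15,ok=F), TRANSFORM:-, EMIT:-] out:-; bubbles=3
Tick 3: [PARSE:P2(v=4,ok=F), VALIDATE:-, TRANSFORM:P1(v=0,ok=F), EMIT:-] out:-; bubbles=2
Tick 4: [PARSE:-, VALIDATE:P2(v=4,ok=T), TRANSFORM:-, EMIT:P1(v=0,ok=F)] out:-; bubbles=2
Tick 5: [PARSE:P3(v=20,ok=F), VALIDATE:-, TRANSFORM:P2(v=12,ok=T), EMIT:-] out:P1(v=0); bubbles=2
Tick 6: [PARSE:-, VALIDATE:P3(v=20,ok=F), TRANSFORM:-, EMIT:P2(v=12,ok=T)] out:-; bubbles=2
Tick 7: [PARSE:P4(v=2,ok=F), VALIDATE:-, TRANSFORM:P3(v=0,ok=F), EMIT:-] out:P2(v=12); bubbles=2
Tick 8: [PARSE:P5(v=5,ok=F), VALIDATE:P4(v=2,ok=T), TRANSFORM:-, EMIT:P3(v=0,ok=F)] out:-; bubbles=1
Tick 9: [PARSE:-, VALIDATE:P5(v=5,ok=F), TRANSFORM:P4(v=6,ok=T), EMIT:-] out:P3(v=0); bubbles=2
Tick 10: [PARSE:-, VALIDATE:-, TRANSFORM:P5(v=0,ok=F), EMIT:P4(v=6,ok=T)] out:-; bubbles=2
Tick 11: [PARSE:-, VALIDATE:-, TRANSFORM:-, EMIT:P5(v=0,ok=F)] out:P4(v=6); bubbles=3
Tick 12: [PARSE:-, VALIDATE:-, TRANSFORM:-, EMIT:-] out:P5(v=0); bubbles=4
Total bubble-slots: 28

Answer: 28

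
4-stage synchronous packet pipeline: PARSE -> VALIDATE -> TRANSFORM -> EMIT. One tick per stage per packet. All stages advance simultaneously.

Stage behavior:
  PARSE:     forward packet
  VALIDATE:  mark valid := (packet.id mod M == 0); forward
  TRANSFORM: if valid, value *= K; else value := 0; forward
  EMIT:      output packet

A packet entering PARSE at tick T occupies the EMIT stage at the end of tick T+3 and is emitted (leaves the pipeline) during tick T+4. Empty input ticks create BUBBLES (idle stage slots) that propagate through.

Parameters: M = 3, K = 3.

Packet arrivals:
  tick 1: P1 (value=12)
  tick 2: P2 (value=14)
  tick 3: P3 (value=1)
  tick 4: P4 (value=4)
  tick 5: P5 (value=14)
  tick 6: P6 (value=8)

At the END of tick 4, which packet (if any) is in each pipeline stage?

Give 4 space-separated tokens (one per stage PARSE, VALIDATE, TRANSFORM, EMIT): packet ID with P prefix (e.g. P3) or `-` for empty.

Tick 1: [PARSE:P1(v=12,ok=F), VALIDATE:-, TRANSFORM:-, EMIT:-] out:-; in:P1
Tick 2: [PARSE:P2(v=14,ok=F), VALIDATE:P1(v=12,ok=F), TRANSFORM:-, EMIT:-] out:-; in:P2
Tick 3: [PARSE:P3(v=1,ok=F), VALIDATE:P2(v=14,ok=F), TRANSFORM:P1(v=0,ok=F), EMIT:-] out:-; in:P3
Tick 4: [PARSE:P4(v=4,ok=F), VALIDATE:P3(v=1,ok=T), TRANSFORM:P2(v=0,ok=F), EMIT:P1(v=0,ok=F)] out:-; in:P4
At end of tick 4: ['P4', 'P3', 'P2', 'P1']

Answer: P4 P3 P2 P1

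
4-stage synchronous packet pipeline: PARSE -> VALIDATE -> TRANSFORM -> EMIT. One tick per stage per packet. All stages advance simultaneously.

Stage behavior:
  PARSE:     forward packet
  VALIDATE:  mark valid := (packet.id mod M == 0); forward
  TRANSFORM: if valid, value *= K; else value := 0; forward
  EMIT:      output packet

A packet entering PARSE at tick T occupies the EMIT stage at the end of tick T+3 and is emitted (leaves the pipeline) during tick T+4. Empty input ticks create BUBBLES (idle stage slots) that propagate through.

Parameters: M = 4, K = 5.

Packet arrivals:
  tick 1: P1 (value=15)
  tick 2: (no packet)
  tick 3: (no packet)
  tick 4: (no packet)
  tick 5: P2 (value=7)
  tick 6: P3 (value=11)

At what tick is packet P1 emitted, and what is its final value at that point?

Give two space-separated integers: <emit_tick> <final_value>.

Tick 1: [PARSE:P1(v=15,ok=F), VALIDATE:-, TRANSFORM:-, EMIT:-] out:-; in:P1
Tick 2: [PARSE:-, VALIDATE:P1(v=15,ok=F), TRANSFORM:-, EMIT:-] out:-; in:-
Tick 3: [PARSE:-, VALIDATE:-, TRANSFORM:P1(v=0,ok=F), EMIT:-] out:-; in:-
Tick 4: [PARSE:-, VALIDATE:-, TRANSFORM:-, EMIT:P1(v=0,ok=F)] out:-; in:-
Tick 5: [PARSE:P2(v=7,ok=F), VALIDATE:-, TRANSFORM:-, EMIT:-] out:P1(v=0); in:P2
Tick 6: [PARSE:P3(v=11,ok=F), VALIDATE:P2(v=7,ok=F), TRANSFORM:-, EMIT:-] out:-; in:P3
Tick 7: [PARSE:-, VALIDATE:P3(v=11,ok=F), TRANSFORM:P2(v=0,ok=F), EMIT:-] out:-; in:-
Tick 8: [PARSE:-, VALIDATE:-, TRANSFORM:P3(v=0,ok=F), EMIT:P2(v=0,ok=F)] out:-; in:-
Tick 9: [PARSE:-, VALIDATE:-, TRANSFORM:-, EMIT:P3(v=0,ok=F)] out:P2(v=0); in:-
Tick 10: [PARSE:-, VALIDATE:-, TRANSFORM:-, EMIT:-] out:P3(v=0); in:-
P1: arrives tick 1, valid=False (id=1, id%4=1), emit tick 5, final value 0

Answer: 5 0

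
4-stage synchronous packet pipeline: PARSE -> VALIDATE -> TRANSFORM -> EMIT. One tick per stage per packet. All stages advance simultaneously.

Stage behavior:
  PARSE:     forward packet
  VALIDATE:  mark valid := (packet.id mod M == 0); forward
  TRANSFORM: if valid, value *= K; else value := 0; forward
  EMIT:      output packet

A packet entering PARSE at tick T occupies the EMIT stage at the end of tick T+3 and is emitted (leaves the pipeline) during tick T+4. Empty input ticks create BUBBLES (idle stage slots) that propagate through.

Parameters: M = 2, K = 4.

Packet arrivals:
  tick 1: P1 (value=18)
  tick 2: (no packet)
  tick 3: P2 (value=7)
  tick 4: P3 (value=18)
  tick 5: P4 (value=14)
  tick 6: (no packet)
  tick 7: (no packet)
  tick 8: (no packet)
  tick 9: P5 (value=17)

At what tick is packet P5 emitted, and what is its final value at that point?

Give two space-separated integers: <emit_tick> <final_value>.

Tick 1: [PARSE:P1(v=18,ok=F), VALIDATE:-, TRANSFORM:-, EMIT:-] out:-; in:P1
Tick 2: [PARSE:-, VALIDATE:P1(v=18,ok=F), TRANSFORM:-, EMIT:-] out:-; in:-
Tick 3: [PARSE:P2(v=7,ok=F), VALIDATE:-, TRANSFORM:P1(v=0,ok=F), EMIT:-] out:-; in:P2
Tick 4: [PARSE:P3(v=18,ok=F), VALIDATE:P2(v=7,ok=T), TRANSFORM:-, EMIT:P1(v=0,ok=F)] out:-; in:P3
Tick 5: [PARSE:P4(v=14,ok=F), VALIDATE:P3(v=18,ok=F), TRANSFORM:P2(v=28,ok=T), EMIT:-] out:P1(v=0); in:P4
Tick 6: [PARSE:-, VALIDATE:P4(v=14,ok=T), TRANSFORM:P3(v=0,ok=F), EMIT:P2(v=28,ok=T)] out:-; in:-
Tick 7: [PARSE:-, VALIDATE:-, TRANSFORM:P4(v=56,ok=T), EMIT:P3(v=0,ok=F)] out:P2(v=28); in:-
Tick 8: [PARSE:-, VALIDATE:-, TRANSFORM:-, EMIT:P4(v=56,ok=T)] out:P3(v=0); in:-
Tick 9: [PARSE:P5(v=17,ok=F), VALIDATE:-, TRANSFORM:-, EMIT:-] out:P4(v=56); in:P5
Tick 10: [PARSE:-, VALIDATE:P5(v=17,ok=F), TRANSFORM:-, EMIT:-] out:-; in:-
Tick 11: [PARSE:-, VALIDATE:-, TRANSFORM:P5(v=0,ok=F), EMIT:-] out:-; in:-
Tick 12: [PARSE:-, VALIDATE:-, TRANSFORM:-, EMIT:P5(v=0,ok=F)] out:-; in:-
Tick 13: [PARSE:-, VALIDATE:-, TRANSFORM:-, EMIT:-] out:P5(v=0); in:-
P5: arrives tick 9, valid=False (id=5, id%2=1), emit tick 13, final value 0

Answer: 13 0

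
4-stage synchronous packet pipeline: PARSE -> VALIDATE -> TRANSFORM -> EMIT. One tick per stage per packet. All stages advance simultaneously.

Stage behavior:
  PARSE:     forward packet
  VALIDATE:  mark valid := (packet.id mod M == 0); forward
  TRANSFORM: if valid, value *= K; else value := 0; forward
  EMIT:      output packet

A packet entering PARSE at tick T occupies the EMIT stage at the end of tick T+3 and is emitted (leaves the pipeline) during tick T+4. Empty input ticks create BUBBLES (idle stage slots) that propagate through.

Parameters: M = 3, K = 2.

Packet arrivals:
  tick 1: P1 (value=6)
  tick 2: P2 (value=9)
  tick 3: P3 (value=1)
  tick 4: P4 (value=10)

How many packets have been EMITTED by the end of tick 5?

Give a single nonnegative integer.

Tick 1: [PARSE:P1(v=6,ok=F), VALIDATE:-, TRANSFORM:-, EMIT:-] out:-; in:P1
Tick 2: [PARSE:P2(v=9,ok=F), VALIDATE:P1(v=6,ok=F), TRANSFORM:-, EMIT:-] out:-; in:P2
Tick 3: [PARSE:P3(v=1,ok=F), VALIDATE:P2(v=9,ok=F), TRANSFORM:P1(v=0,ok=F), EMIT:-] out:-; in:P3
Tick 4: [PARSE:P4(v=10,ok=F), VALIDATE:P3(v=1,ok=T), TRANSFORM:P2(v=0,ok=F), EMIT:P1(v=0,ok=F)] out:-; in:P4
Tick 5: [PARSE:-, VALIDATE:P4(v=10,ok=F), TRANSFORM:P3(v=2,ok=T), EMIT:P2(v=0,ok=F)] out:P1(v=0); in:-
Emitted by tick 5: ['P1']

Answer: 1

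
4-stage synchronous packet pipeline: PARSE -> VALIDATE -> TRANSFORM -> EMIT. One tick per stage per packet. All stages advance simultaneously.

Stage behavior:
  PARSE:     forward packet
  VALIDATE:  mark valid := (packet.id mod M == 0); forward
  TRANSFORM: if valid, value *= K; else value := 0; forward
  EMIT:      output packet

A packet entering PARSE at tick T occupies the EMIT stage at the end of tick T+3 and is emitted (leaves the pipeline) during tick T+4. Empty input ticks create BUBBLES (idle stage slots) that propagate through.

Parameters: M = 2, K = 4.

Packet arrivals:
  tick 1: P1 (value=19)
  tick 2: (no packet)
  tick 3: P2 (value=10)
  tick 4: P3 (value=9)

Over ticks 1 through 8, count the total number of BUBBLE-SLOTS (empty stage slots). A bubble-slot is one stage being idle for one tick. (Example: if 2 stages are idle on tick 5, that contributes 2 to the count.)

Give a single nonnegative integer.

Answer: 20

Derivation:
Tick 1: [PARSE:P1(v=19,ok=F), VALIDATE:-, TRANSFORM:-, EMIT:-] out:-; bubbles=3
Tick 2: [PARSE:-, VALIDATE:P1(v=19,ok=F), TRANSFORM:-, EMIT:-] out:-; bubbles=3
Tick 3: [PARSE:P2(v=10,ok=F), VALIDATE:-, TRANSFORM:P1(v=0,ok=F), EMIT:-] out:-; bubbles=2
Tick 4: [PARSE:P3(v=9,ok=F), VALIDATE:P2(v=10,ok=T), TRANSFORM:-, EMIT:P1(v=0,ok=F)] out:-; bubbles=1
Tick 5: [PARSE:-, VALIDATE:P3(v=9,ok=F), TRANSFORM:P2(v=40,ok=T), EMIT:-] out:P1(v=0); bubbles=2
Tick 6: [PARSE:-, VALIDATE:-, TRANSFORM:P3(v=0,ok=F), EMIT:P2(v=40,ok=T)] out:-; bubbles=2
Tick 7: [PARSE:-, VALIDATE:-, TRANSFORM:-, EMIT:P3(v=0,ok=F)] out:P2(v=40); bubbles=3
Tick 8: [PARSE:-, VALIDATE:-, TRANSFORM:-, EMIT:-] out:P3(v=0); bubbles=4
Total bubble-slots: 20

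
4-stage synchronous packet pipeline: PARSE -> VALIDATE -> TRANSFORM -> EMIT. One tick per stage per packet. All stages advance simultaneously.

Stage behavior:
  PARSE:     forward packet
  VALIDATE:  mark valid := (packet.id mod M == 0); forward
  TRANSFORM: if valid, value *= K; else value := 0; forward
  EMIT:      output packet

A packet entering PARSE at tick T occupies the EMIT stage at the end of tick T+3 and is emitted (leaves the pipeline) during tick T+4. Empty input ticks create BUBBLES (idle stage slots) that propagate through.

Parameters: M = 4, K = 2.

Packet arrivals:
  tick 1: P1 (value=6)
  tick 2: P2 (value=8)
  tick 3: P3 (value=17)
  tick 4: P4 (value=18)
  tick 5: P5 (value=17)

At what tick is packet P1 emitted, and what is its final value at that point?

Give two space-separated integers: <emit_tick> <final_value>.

Answer: 5 0

Derivation:
Tick 1: [PARSE:P1(v=6,ok=F), VALIDATE:-, TRANSFORM:-, EMIT:-] out:-; in:P1
Tick 2: [PARSE:P2(v=8,ok=F), VALIDATE:P1(v=6,ok=F), TRANSFORM:-, EMIT:-] out:-; in:P2
Tick 3: [PARSE:P3(v=17,ok=F), VALIDATE:P2(v=8,ok=F), TRANSFORM:P1(v=0,ok=F), EMIT:-] out:-; in:P3
Tick 4: [PARSE:P4(v=18,ok=F), VALIDATE:P3(v=17,ok=F), TRANSFORM:P2(v=0,ok=F), EMIT:P1(v=0,ok=F)] out:-; in:P4
Tick 5: [PARSE:P5(v=17,ok=F), VALIDATE:P4(v=18,ok=T), TRANSFORM:P3(v=0,ok=F), EMIT:P2(v=0,ok=F)] out:P1(v=0); in:P5
Tick 6: [PARSE:-, VALIDATE:P5(v=17,ok=F), TRANSFORM:P4(v=36,ok=T), EMIT:P3(v=0,ok=F)] out:P2(v=0); in:-
Tick 7: [PARSE:-, VALIDATE:-, TRANSFORM:P5(v=0,ok=F), EMIT:P4(v=36,ok=T)] out:P3(v=0); in:-
Tick 8: [PARSE:-, VALIDATE:-, TRANSFORM:-, EMIT:P5(v=0,ok=F)] out:P4(v=36); in:-
Tick 9: [PARSE:-, VALIDATE:-, TRANSFORM:-, EMIT:-] out:P5(v=0); in:-
P1: arrives tick 1, valid=False (id=1, id%4=1), emit tick 5, final value 0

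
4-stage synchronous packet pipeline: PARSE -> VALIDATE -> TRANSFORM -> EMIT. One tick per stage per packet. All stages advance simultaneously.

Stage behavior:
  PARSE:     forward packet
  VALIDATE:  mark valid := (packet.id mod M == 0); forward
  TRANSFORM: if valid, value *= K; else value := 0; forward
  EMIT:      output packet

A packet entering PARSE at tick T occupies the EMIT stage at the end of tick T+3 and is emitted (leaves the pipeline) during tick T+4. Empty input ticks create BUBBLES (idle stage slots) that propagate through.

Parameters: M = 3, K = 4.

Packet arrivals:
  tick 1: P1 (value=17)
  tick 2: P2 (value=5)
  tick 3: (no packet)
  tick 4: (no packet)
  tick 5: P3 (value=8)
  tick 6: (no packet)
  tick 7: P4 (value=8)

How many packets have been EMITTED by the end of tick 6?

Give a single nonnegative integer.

Answer: 2

Derivation:
Tick 1: [PARSE:P1(v=17,ok=F), VALIDATE:-, TRANSFORM:-, EMIT:-] out:-; in:P1
Tick 2: [PARSE:P2(v=5,ok=F), VALIDATE:P1(v=17,ok=F), TRANSFORM:-, EMIT:-] out:-; in:P2
Tick 3: [PARSE:-, VALIDATE:P2(v=5,ok=F), TRANSFORM:P1(v=0,ok=F), EMIT:-] out:-; in:-
Tick 4: [PARSE:-, VALIDATE:-, TRANSFORM:P2(v=0,ok=F), EMIT:P1(v=0,ok=F)] out:-; in:-
Tick 5: [PARSE:P3(v=8,ok=F), VALIDATE:-, TRANSFORM:-, EMIT:P2(v=0,ok=F)] out:P1(v=0); in:P3
Tick 6: [PARSE:-, VALIDATE:P3(v=8,ok=T), TRANSFORM:-, EMIT:-] out:P2(v=0); in:-
Emitted by tick 6: ['P1', 'P2']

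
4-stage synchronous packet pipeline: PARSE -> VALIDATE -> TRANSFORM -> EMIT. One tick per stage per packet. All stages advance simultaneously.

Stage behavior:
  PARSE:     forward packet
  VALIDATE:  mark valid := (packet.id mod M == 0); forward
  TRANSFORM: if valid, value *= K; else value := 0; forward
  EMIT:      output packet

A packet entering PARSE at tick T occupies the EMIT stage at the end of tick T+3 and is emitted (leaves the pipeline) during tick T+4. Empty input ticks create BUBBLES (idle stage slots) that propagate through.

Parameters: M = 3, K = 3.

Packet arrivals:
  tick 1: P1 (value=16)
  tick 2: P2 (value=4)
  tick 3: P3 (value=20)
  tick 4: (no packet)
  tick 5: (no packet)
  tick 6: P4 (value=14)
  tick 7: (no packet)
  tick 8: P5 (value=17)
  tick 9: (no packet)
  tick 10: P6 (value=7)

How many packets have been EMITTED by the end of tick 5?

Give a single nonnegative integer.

Answer: 1

Derivation:
Tick 1: [PARSE:P1(v=16,ok=F), VALIDATE:-, TRANSFORM:-, EMIT:-] out:-; in:P1
Tick 2: [PARSE:P2(v=4,ok=F), VALIDATE:P1(v=16,ok=F), TRANSFORM:-, EMIT:-] out:-; in:P2
Tick 3: [PARSE:P3(v=20,ok=F), VALIDATE:P2(v=4,ok=F), TRANSFORM:P1(v=0,ok=F), EMIT:-] out:-; in:P3
Tick 4: [PARSE:-, VALIDATE:P3(v=20,ok=T), TRANSFORM:P2(v=0,ok=F), EMIT:P1(v=0,ok=F)] out:-; in:-
Tick 5: [PARSE:-, VALIDATE:-, TRANSFORM:P3(v=60,ok=T), EMIT:P2(v=0,ok=F)] out:P1(v=0); in:-
Emitted by tick 5: ['P1']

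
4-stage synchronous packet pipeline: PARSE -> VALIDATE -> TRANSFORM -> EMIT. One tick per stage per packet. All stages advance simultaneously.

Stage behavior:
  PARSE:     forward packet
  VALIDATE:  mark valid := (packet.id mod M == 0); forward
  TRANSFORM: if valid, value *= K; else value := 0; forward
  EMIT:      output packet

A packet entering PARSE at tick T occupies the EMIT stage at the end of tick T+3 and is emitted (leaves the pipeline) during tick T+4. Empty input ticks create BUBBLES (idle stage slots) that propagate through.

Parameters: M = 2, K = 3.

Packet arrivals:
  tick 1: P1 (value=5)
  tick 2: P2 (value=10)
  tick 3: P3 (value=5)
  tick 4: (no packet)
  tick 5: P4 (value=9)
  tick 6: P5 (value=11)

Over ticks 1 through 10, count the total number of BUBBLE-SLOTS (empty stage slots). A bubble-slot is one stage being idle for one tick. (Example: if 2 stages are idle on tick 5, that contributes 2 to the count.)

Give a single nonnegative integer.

Answer: 20

Derivation:
Tick 1: [PARSE:P1(v=5,ok=F), VALIDATE:-, TRANSFORM:-, EMIT:-] out:-; bubbles=3
Tick 2: [PARSE:P2(v=10,ok=F), VALIDATE:P1(v=5,ok=F), TRANSFORM:-, EMIT:-] out:-; bubbles=2
Tick 3: [PARSE:P3(v=5,ok=F), VALIDATE:P2(v=10,ok=T), TRANSFORM:P1(v=0,ok=F), EMIT:-] out:-; bubbles=1
Tick 4: [PARSE:-, VALIDATE:P3(v=5,ok=F), TRANSFORM:P2(v=30,ok=T), EMIT:P1(v=0,ok=F)] out:-; bubbles=1
Tick 5: [PARSE:P4(v=9,ok=F), VALIDATE:-, TRANSFORM:P3(v=0,ok=F), EMIT:P2(v=30,ok=T)] out:P1(v=0); bubbles=1
Tick 6: [PARSE:P5(v=11,ok=F), VALIDATE:P4(v=9,ok=T), TRANSFORM:-, EMIT:P3(v=0,ok=F)] out:P2(v=30); bubbles=1
Tick 7: [PARSE:-, VALIDATE:P5(v=11,ok=F), TRANSFORM:P4(v=27,ok=T), EMIT:-] out:P3(v=0); bubbles=2
Tick 8: [PARSE:-, VALIDATE:-, TRANSFORM:P5(v=0,ok=F), EMIT:P4(v=27,ok=T)] out:-; bubbles=2
Tick 9: [PARSE:-, VALIDATE:-, TRANSFORM:-, EMIT:P5(v=0,ok=F)] out:P4(v=27); bubbles=3
Tick 10: [PARSE:-, VALIDATE:-, TRANSFORM:-, EMIT:-] out:P5(v=0); bubbles=4
Total bubble-slots: 20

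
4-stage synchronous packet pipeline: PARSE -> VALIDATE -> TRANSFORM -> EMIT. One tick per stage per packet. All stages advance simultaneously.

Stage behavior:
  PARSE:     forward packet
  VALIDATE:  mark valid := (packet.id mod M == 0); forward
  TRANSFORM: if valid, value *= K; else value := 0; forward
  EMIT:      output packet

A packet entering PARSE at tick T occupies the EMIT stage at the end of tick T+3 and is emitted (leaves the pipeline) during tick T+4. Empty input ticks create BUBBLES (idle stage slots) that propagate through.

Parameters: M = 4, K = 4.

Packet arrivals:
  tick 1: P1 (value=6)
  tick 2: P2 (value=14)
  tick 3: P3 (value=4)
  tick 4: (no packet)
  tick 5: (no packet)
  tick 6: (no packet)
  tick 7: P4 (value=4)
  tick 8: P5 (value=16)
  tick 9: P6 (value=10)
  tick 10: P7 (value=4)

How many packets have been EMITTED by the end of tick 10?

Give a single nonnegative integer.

Tick 1: [PARSE:P1(v=6,ok=F), VALIDATE:-, TRANSFORM:-, EMIT:-] out:-; in:P1
Tick 2: [PARSE:P2(v=14,ok=F), VALIDATE:P1(v=6,ok=F), TRANSFORM:-, EMIT:-] out:-; in:P2
Tick 3: [PARSE:P3(v=4,ok=F), VALIDATE:P2(v=14,ok=F), TRANSFORM:P1(v=0,ok=F), EMIT:-] out:-; in:P3
Tick 4: [PARSE:-, VALIDATE:P3(v=4,ok=F), TRANSFORM:P2(v=0,ok=F), EMIT:P1(v=0,ok=F)] out:-; in:-
Tick 5: [PARSE:-, VALIDATE:-, TRANSFORM:P3(v=0,ok=F), EMIT:P2(v=0,ok=F)] out:P1(v=0); in:-
Tick 6: [PARSE:-, VALIDATE:-, TRANSFORM:-, EMIT:P3(v=0,ok=F)] out:P2(v=0); in:-
Tick 7: [PARSE:P4(v=4,ok=F), VALIDATE:-, TRANSFORM:-, EMIT:-] out:P3(v=0); in:P4
Tick 8: [PARSE:P5(v=16,ok=F), VALIDATE:P4(v=4,ok=T), TRANSFORM:-, EMIT:-] out:-; in:P5
Tick 9: [PARSE:P6(v=10,ok=F), VALIDATE:P5(v=16,ok=F), TRANSFORM:P4(v=16,ok=T), EMIT:-] out:-; in:P6
Tick 10: [PARSE:P7(v=4,ok=F), VALIDATE:P6(v=10,ok=F), TRANSFORM:P5(v=0,ok=F), EMIT:P4(v=16,ok=T)] out:-; in:P7
Emitted by tick 10: ['P1', 'P2', 'P3']

Answer: 3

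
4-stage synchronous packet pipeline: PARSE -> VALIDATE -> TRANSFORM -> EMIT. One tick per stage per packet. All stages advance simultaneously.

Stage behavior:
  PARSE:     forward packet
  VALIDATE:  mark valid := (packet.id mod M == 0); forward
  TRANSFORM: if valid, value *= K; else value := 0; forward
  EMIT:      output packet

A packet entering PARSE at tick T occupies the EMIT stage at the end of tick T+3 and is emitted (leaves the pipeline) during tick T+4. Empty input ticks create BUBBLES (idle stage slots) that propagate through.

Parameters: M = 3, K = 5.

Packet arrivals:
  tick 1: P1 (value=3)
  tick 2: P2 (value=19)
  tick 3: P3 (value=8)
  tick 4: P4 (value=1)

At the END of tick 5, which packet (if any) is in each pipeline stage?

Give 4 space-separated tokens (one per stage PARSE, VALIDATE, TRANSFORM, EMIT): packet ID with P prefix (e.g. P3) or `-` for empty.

Tick 1: [PARSE:P1(v=3,ok=F), VALIDATE:-, TRANSFORM:-, EMIT:-] out:-; in:P1
Tick 2: [PARSE:P2(v=19,ok=F), VALIDATE:P1(v=3,ok=F), TRANSFORM:-, EMIT:-] out:-; in:P2
Tick 3: [PARSE:P3(v=8,ok=F), VALIDATE:P2(v=19,ok=F), TRANSFORM:P1(v=0,ok=F), EMIT:-] out:-; in:P3
Tick 4: [PARSE:P4(v=1,ok=F), VALIDATE:P3(v=8,ok=T), TRANSFORM:P2(v=0,ok=F), EMIT:P1(v=0,ok=F)] out:-; in:P4
Tick 5: [PARSE:-, VALIDATE:P4(v=1,ok=F), TRANSFORM:P3(v=40,ok=T), EMIT:P2(v=0,ok=F)] out:P1(v=0); in:-
At end of tick 5: ['-', 'P4', 'P3', 'P2']

Answer: - P4 P3 P2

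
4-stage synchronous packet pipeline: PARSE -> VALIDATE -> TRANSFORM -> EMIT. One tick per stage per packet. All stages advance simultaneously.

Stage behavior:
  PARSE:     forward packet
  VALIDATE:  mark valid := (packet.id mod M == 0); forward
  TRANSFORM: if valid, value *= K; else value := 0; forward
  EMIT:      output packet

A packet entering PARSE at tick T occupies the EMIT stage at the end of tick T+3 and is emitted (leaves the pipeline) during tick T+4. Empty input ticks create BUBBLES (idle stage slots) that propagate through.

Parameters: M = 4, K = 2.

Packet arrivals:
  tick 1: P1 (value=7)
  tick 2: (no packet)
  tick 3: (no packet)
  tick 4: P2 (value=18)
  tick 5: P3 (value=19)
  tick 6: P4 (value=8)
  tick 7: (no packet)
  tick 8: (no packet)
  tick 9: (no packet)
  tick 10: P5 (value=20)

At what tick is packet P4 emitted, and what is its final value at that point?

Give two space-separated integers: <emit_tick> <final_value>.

Tick 1: [PARSE:P1(v=7,ok=F), VALIDATE:-, TRANSFORM:-, EMIT:-] out:-; in:P1
Tick 2: [PARSE:-, VALIDATE:P1(v=7,ok=F), TRANSFORM:-, EMIT:-] out:-; in:-
Tick 3: [PARSE:-, VALIDATE:-, TRANSFORM:P1(v=0,ok=F), EMIT:-] out:-; in:-
Tick 4: [PARSE:P2(v=18,ok=F), VALIDATE:-, TRANSFORM:-, EMIT:P1(v=0,ok=F)] out:-; in:P2
Tick 5: [PARSE:P3(v=19,ok=F), VALIDATE:P2(v=18,ok=F), TRANSFORM:-, EMIT:-] out:P1(v=0); in:P3
Tick 6: [PARSE:P4(v=8,ok=F), VALIDATE:P3(v=19,ok=F), TRANSFORM:P2(v=0,ok=F), EMIT:-] out:-; in:P4
Tick 7: [PARSE:-, VALIDATE:P4(v=8,ok=T), TRANSFORM:P3(v=0,ok=F), EMIT:P2(v=0,ok=F)] out:-; in:-
Tick 8: [PARSE:-, VALIDATE:-, TRANSFORM:P4(v=16,ok=T), EMIT:P3(v=0,ok=F)] out:P2(v=0); in:-
Tick 9: [PARSE:-, VALIDATE:-, TRANSFORM:-, EMIT:P4(v=16,ok=T)] out:P3(v=0); in:-
Tick 10: [PARSE:P5(v=20,ok=F), VALIDATE:-, TRANSFORM:-, EMIT:-] out:P4(v=16); in:P5
Tick 11: [PARSE:-, VALIDATE:P5(v=20,ok=F), TRANSFORM:-, EMIT:-] out:-; in:-
Tick 12: [PARSE:-, VALIDATE:-, TRANSFORM:P5(v=0,ok=F), EMIT:-] out:-; in:-
Tick 13: [PARSE:-, VALIDATE:-, TRANSFORM:-, EMIT:P5(v=0,ok=F)] out:-; in:-
Tick 14: [PARSE:-, VALIDATE:-, TRANSFORM:-, EMIT:-] out:P5(v=0); in:-
P4: arrives tick 6, valid=True (id=4, id%4=0), emit tick 10, final value 16

Answer: 10 16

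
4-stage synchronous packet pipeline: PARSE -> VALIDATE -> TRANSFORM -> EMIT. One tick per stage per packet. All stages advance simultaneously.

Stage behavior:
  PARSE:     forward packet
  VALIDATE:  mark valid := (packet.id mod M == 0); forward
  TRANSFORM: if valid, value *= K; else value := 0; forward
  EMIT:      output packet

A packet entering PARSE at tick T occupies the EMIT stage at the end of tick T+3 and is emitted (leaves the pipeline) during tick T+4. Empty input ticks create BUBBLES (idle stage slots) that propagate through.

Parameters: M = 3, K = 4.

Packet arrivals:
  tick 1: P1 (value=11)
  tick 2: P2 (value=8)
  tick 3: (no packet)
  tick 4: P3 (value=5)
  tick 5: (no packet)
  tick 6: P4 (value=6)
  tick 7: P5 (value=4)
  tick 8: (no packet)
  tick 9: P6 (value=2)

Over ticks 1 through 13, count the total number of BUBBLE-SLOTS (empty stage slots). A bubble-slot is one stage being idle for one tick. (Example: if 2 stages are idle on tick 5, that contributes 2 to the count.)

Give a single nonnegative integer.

Tick 1: [PARSE:P1(v=11,ok=F), VALIDATE:-, TRANSFORM:-, EMIT:-] out:-; bubbles=3
Tick 2: [PARSE:P2(v=8,ok=F), VALIDATE:P1(v=11,ok=F), TRANSFORM:-, EMIT:-] out:-; bubbles=2
Tick 3: [PARSE:-, VALIDATE:P2(v=8,ok=F), TRANSFORM:P1(v=0,ok=F), EMIT:-] out:-; bubbles=2
Tick 4: [PARSE:P3(v=5,ok=F), VALIDATE:-, TRANSFORM:P2(v=0,ok=F), EMIT:P1(v=0,ok=F)] out:-; bubbles=1
Tick 5: [PARSE:-, VALIDATE:P3(v=5,ok=T), TRANSFORM:-, EMIT:P2(v=0,ok=F)] out:P1(v=0); bubbles=2
Tick 6: [PARSE:P4(v=6,ok=F), VALIDATE:-, TRANSFORM:P3(v=20,ok=T), EMIT:-] out:P2(v=0); bubbles=2
Tick 7: [PARSE:P5(v=4,ok=F), VALIDATE:P4(v=6,ok=F), TRANSFORM:-, EMIT:P3(v=20,ok=T)] out:-; bubbles=1
Tick 8: [PARSE:-, VALIDATE:P5(v=4,ok=F), TRANSFORM:P4(v=0,ok=F), EMIT:-] out:P3(v=20); bubbles=2
Tick 9: [PARSE:P6(v=2,ok=F), VALIDATE:-, TRANSFORM:P5(v=0,ok=F), EMIT:P4(v=0,ok=F)] out:-; bubbles=1
Tick 10: [PARSE:-, VALIDATE:P6(v=2,ok=T), TRANSFORM:-, EMIT:P5(v=0,ok=F)] out:P4(v=0); bubbles=2
Tick 11: [PARSE:-, VALIDATE:-, TRANSFORM:P6(v=8,ok=T), EMIT:-] out:P5(v=0); bubbles=3
Tick 12: [PARSE:-, VALIDATE:-, TRANSFORM:-, EMIT:P6(v=8,ok=T)] out:-; bubbles=3
Tick 13: [PARSE:-, VALIDATE:-, TRANSFORM:-, EMIT:-] out:P6(v=8); bubbles=4
Total bubble-slots: 28

Answer: 28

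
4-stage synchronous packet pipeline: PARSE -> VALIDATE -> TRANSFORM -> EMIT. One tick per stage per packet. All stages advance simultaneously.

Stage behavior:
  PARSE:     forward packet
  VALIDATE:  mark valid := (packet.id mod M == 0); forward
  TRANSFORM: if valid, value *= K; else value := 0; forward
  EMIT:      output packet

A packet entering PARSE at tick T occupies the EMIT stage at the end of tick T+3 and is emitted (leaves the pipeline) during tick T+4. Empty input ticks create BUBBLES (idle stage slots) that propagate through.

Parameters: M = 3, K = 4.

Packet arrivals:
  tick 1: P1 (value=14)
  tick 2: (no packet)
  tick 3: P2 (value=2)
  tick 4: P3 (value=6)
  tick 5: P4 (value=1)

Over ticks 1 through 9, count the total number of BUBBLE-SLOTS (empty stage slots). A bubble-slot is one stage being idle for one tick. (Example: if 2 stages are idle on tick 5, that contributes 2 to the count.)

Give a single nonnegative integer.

Tick 1: [PARSE:P1(v=14,ok=F), VALIDATE:-, TRANSFORM:-, EMIT:-] out:-; bubbles=3
Tick 2: [PARSE:-, VALIDATE:P1(v=14,ok=F), TRANSFORM:-, EMIT:-] out:-; bubbles=3
Tick 3: [PARSE:P2(v=2,ok=F), VALIDATE:-, TRANSFORM:P1(v=0,ok=F), EMIT:-] out:-; bubbles=2
Tick 4: [PARSE:P3(v=6,ok=F), VALIDATE:P2(v=2,ok=F), TRANSFORM:-, EMIT:P1(v=0,ok=F)] out:-; bubbles=1
Tick 5: [PARSE:P4(v=1,ok=F), VALIDATE:P3(v=6,ok=T), TRANSFORM:P2(v=0,ok=F), EMIT:-] out:P1(v=0); bubbles=1
Tick 6: [PARSE:-, VALIDATE:P4(v=1,ok=F), TRANSFORM:P3(v=24,ok=T), EMIT:P2(v=0,ok=F)] out:-; bubbles=1
Tick 7: [PARSE:-, VALIDATE:-, TRANSFORM:P4(v=0,ok=F), EMIT:P3(v=24,ok=T)] out:P2(v=0); bubbles=2
Tick 8: [PARSE:-, VALIDATE:-, TRANSFORM:-, EMIT:P4(v=0,ok=F)] out:P3(v=24); bubbles=3
Tick 9: [PARSE:-, VALIDATE:-, TRANSFORM:-, EMIT:-] out:P4(v=0); bubbles=4
Total bubble-slots: 20

Answer: 20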